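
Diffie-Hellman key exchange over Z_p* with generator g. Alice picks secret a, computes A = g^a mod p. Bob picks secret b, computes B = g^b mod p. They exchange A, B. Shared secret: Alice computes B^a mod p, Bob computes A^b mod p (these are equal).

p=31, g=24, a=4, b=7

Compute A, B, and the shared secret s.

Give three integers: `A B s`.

Answer: 14 3 19

Derivation:
A = 24^4 mod 31  (bits of 4 = 100)
  bit 0 = 1: r = r^2 * 24 mod 31 = 1^2 * 24 = 1*24 = 24
  bit 1 = 0: r = r^2 mod 31 = 24^2 = 18
  bit 2 = 0: r = r^2 mod 31 = 18^2 = 14
  -> A = 14
B = 24^7 mod 31  (bits of 7 = 111)
  bit 0 = 1: r = r^2 * 24 mod 31 = 1^2 * 24 = 1*24 = 24
  bit 1 = 1: r = r^2 * 24 mod 31 = 24^2 * 24 = 18*24 = 29
  bit 2 = 1: r = r^2 * 24 mod 31 = 29^2 * 24 = 4*24 = 3
  -> B = 3
s = B^a = 3^4 mod 31  (bits of 4 = 100)
  bit 0 = 1: r = r^2 * 3 mod 31 = 1^2 * 3 = 1*3 = 3
  bit 1 = 0: r = r^2 mod 31 = 3^2 = 9
  bit 2 = 0: r = r^2 mod 31 = 9^2 = 19
  -> s = B^a = 19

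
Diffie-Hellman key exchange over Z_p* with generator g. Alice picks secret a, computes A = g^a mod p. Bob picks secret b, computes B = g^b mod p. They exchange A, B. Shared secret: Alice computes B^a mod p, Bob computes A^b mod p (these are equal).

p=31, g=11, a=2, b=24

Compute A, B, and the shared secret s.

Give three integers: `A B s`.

Answer: 28 8 2

Derivation:
A = 11^2 mod 31  (bits of 2 = 10)
  bit 0 = 1: r = r^2 * 11 mod 31 = 1^2 * 11 = 1*11 = 11
  bit 1 = 0: r = r^2 mod 31 = 11^2 = 28
  -> A = 28
B = 11^24 mod 31  (bits of 24 = 11000)
  bit 0 = 1: r = r^2 * 11 mod 31 = 1^2 * 11 = 1*11 = 11
  bit 1 = 1: r = r^2 * 11 mod 31 = 11^2 * 11 = 28*11 = 29
  bit 2 = 0: r = r^2 mod 31 = 29^2 = 4
  bit 3 = 0: r = r^2 mod 31 = 4^2 = 16
  bit 4 = 0: r = r^2 mod 31 = 16^2 = 8
  -> B = 8
s = B^a = 8^2 mod 31  (bits of 2 = 10)
  bit 0 = 1: r = r^2 * 8 mod 31 = 1^2 * 8 = 1*8 = 8
  bit 1 = 0: r = r^2 mod 31 = 8^2 = 2
  -> s = B^a = 2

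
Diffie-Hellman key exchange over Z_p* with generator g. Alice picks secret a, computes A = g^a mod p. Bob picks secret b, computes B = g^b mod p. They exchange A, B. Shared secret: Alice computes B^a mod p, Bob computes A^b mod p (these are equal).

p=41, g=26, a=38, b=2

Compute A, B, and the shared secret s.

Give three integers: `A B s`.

Answer: 39 20 4

Derivation:
A = 26^38 mod 41  (bits of 38 = 100110)
  bit 0 = 1: r = r^2 * 26 mod 41 = 1^2 * 26 = 1*26 = 26
  bit 1 = 0: r = r^2 mod 41 = 26^2 = 20
  bit 2 = 0: r = r^2 mod 41 = 20^2 = 31
  bit 3 = 1: r = r^2 * 26 mod 41 = 31^2 * 26 = 18*26 = 17
  bit 4 = 1: r = r^2 * 26 mod 41 = 17^2 * 26 = 2*26 = 11
  bit 5 = 0: r = r^2 mod 41 = 11^2 = 39
  -> A = 39
B = 26^2 mod 41  (bits of 2 = 10)
  bit 0 = 1: r = r^2 * 26 mod 41 = 1^2 * 26 = 1*26 = 26
  bit 1 = 0: r = r^2 mod 41 = 26^2 = 20
  -> B = 20
s = B^a = 20^38 mod 41  (bits of 38 = 100110)
  bit 0 = 1: r = r^2 * 20 mod 41 = 1^2 * 20 = 1*20 = 20
  bit 1 = 0: r = r^2 mod 41 = 20^2 = 31
  bit 2 = 0: r = r^2 mod 41 = 31^2 = 18
  bit 3 = 1: r = r^2 * 20 mod 41 = 18^2 * 20 = 37*20 = 2
  bit 4 = 1: r = r^2 * 20 mod 41 = 2^2 * 20 = 4*20 = 39
  bit 5 = 0: r = r^2 mod 41 = 39^2 = 4
  -> s = B^a = 4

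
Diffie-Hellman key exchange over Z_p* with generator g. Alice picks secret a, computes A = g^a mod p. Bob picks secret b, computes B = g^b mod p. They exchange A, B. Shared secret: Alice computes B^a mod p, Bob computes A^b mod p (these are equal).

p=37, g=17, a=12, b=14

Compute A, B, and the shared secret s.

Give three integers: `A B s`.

Answer: 26 3 10

Derivation:
A = 17^12 mod 37  (bits of 12 = 1100)
  bit 0 = 1: r = r^2 * 17 mod 37 = 1^2 * 17 = 1*17 = 17
  bit 1 = 1: r = r^2 * 17 mod 37 = 17^2 * 17 = 30*17 = 29
  bit 2 = 0: r = r^2 mod 37 = 29^2 = 27
  bit 3 = 0: r = r^2 mod 37 = 27^2 = 26
  -> A = 26
B = 17^14 mod 37  (bits of 14 = 1110)
  bit 0 = 1: r = r^2 * 17 mod 37 = 1^2 * 17 = 1*17 = 17
  bit 1 = 1: r = r^2 * 17 mod 37 = 17^2 * 17 = 30*17 = 29
  bit 2 = 1: r = r^2 * 17 mod 37 = 29^2 * 17 = 27*17 = 15
  bit 3 = 0: r = r^2 mod 37 = 15^2 = 3
  -> B = 3
s = B^a = 3^12 mod 37  (bits of 12 = 1100)
  bit 0 = 1: r = r^2 * 3 mod 37 = 1^2 * 3 = 1*3 = 3
  bit 1 = 1: r = r^2 * 3 mod 37 = 3^2 * 3 = 9*3 = 27
  bit 2 = 0: r = r^2 mod 37 = 27^2 = 26
  bit 3 = 0: r = r^2 mod 37 = 26^2 = 10
  -> s = B^a = 10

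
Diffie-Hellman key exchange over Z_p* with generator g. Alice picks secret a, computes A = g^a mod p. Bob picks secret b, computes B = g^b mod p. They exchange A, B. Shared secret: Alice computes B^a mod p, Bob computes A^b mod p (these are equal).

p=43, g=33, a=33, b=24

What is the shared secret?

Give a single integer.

A = 33^33 mod 43  (bits of 33 = 100001)
  bit 0 = 1: r = r^2 * 33 mod 43 = 1^2 * 33 = 1*33 = 33
  bit 1 = 0: r = r^2 mod 43 = 33^2 = 14
  bit 2 = 0: r = r^2 mod 43 = 14^2 = 24
  bit 3 = 0: r = r^2 mod 43 = 24^2 = 17
  bit 4 = 0: r = r^2 mod 43 = 17^2 = 31
  bit 5 = 1: r = r^2 * 33 mod 43 = 31^2 * 33 = 15*33 = 22
  -> A = 22
B = 33^24 mod 43  (bits of 24 = 11000)
  bit 0 = 1: r = r^2 * 33 mod 43 = 1^2 * 33 = 1*33 = 33
  bit 1 = 1: r = r^2 * 33 mod 43 = 33^2 * 33 = 14*33 = 32
  bit 2 = 0: r = r^2 mod 43 = 32^2 = 35
  bit 3 = 0: r = r^2 mod 43 = 35^2 = 21
  bit 4 = 0: r = r^2 mod 43 = 21^2 = 11
  -> B = 11
s = B^a = 11^33 mod 43  (bits of 33 = 100001)
  bit 0 = 1: r = r^2 * 11 mod 43 = 1^2 * 11 = 1*11 = 11
  bit 1 = 0: r = r^2 mod 43 = 11^2 = 35
  bit 2 = 0: r = r^2 mod 43 = 35^2 = 21
  bit 3 = 0: r = r^2 mod 43 = 21^2 = 11
  bit 4 = 0: r = r^2 mod 43 = 11^2 = 35
  bit 5 = 1: r = r^2 * 11 mod 43 = 35^2 * 11 = 21*11 = 16
  -> s = B^a = 16

Answer: 16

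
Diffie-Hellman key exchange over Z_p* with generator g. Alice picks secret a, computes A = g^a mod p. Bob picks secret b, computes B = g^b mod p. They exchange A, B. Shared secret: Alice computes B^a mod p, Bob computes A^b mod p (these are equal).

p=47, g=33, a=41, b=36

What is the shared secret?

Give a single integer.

Answer: 17

Derivation:
A = 33^41 mod 47  (bits of 41 = 101001)
  bit 0 = 1: r = r^2 * 33 mod 47 = 1^2 * 33 = 1*33 = 33
  bit 1 = 0: r = r^2 mod 47 = 33^2 = 8
  bit 2 = 1: r = r^2 * 33 mod 47 = 8^2 * 33 = 17*33 = 44
  bit 3 = 0: r = r^2 mod 47 = 44^2 = 9
  bit 4 = 0: r = r^2 mod 47 = 9^2 = 34
  bit 5 = 1: r = r^2 * 33 mod 47 = 34^2 * 33 = 28*33 = 31
  -> A = 31
B = 33^36 mod 47  (bits of 36 = 100100)
  bit 0 = 1: r = r^2 * 33 mod 47 = 1^2 * 33 = 1*33 = 33
  bit 1 = 0: r = r^2 mod 47 = 33^2 = 8
  bit 2 = 0: r = r^2 mod 47 = 8^2 = 17
  bit 3 = 1: r = r^2 * 33 mod 47 = 17^2 * 33 = 7*33 = 43
  bit 4 = 0: r = r^2 mod 47 = 43^2 = 16
  bit 5 = 0: r = r^2 mod 47 = 16^2 = 21
  -> B = 21
s = B^a = 21^41 mod 47  (bits of 41 = 101001)
  bit 0 = 1: r = r^2 * 21 mod 47 = 1^2 * 21 = 1*21 = 21
  bit 1 = 0: r = r^2 mod 47 = 21^2 = 18
  bit 2 = 1: r = r^2 * 21 mod 47 = 18^2 * 21 = 42*21 = 36
  bit 3 = 0: r = r^2 mod 47 = 36^2 = 27
  bit 4 = 0: r = r^2 mod 47 = 27^2 = 24
  bit 5 = 1: r = r^2 * 21 mod 47 = 24^2 * 21 = 12*21 = 17
  -> s = B^a = 17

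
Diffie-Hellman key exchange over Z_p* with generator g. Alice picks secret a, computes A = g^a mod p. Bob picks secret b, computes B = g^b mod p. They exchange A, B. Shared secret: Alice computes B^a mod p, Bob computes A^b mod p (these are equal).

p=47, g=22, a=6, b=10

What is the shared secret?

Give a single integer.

Answer: 24

Derivation:
A = 22^6 mod 47  (bits of 6 = 110)
  bit 0 = 1: r = r^2 * 22 mod 47 = 1^2 * 22 = 1*22 = 22
  bit 1 = 1: r = r^2 * 22 mod 47 = 22^2 * 22 = 14*22 = 26
  bit 2 = 0: r = r^2 mod 47 = 26^2 = 18
  -> A = 18
B = 22^10 mod 47  (bits of 10 = 1010)
  bit 0 = 1: r = r^2 * 22 mod 47 = 1^2 * 22 = 1*22 = 22
  bit 1 = 0: r = r^2 mod 47 = 22^2 = 14
  bit 2 = 1: r = r^2 * 22 mod 47 = 14^2 * 22 = 8*22 = 35
  bit 3 = 0: r = r^2 mod 47 = 35^2 = 3
  -> B = 3
s = B^a = 3^6 mod 47  (bits of 6 = 110)
  bit 0 = 1: r = r^2 * 3 mod 47 = 1^2 * 3 = 1*3 = 3
  bit 1 = 1: r = r^2 * 3 mod 47 = 3^2 * 3 = 9*3 = 27
  bit 2 = 0: r = r^2 mod 47 = 27^2 = 24
  -> s = B^a = 24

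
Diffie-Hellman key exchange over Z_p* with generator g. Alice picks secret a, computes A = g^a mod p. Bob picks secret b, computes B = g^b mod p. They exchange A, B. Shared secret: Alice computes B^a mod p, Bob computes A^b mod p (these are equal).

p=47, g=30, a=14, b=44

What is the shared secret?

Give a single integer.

A = 30^14 mod 47  (bits of 14 = 1110)
  bit 0 = 1: r = r^2 * 30 mod 47 = 1^2 * 30 = 1*30 = 30
  bit 1 = 1: r = r^2 * 30 mod 47 = 30^2 * 30 = 7*30 = 22
  bit 2 = 1: r = r^2 * 30 mod 47 = 22^2 * 30 = 14*30 = 44
  bit 3 = 0: r = r^2 mod 47 = 44^2 = 9
  -> A = 9
B = 30^44 mod 47  (bits of 44 = 101100)
  bit 0 = 1: r = r^2 * 30 mod 47 = 1^2 * 30 = 1*30 = 30
  bit 1 = 0: r = r^2 mod 47 = 30^2 = 7
  bit 2 = 1: r = r^2 * 30 mod 47 = 7^2 * 30 = 2*30 = 13
  bit 3 = 1: r = r^2 * 30 mod 47 = 13^2 * 30 = 28*30 = 41
  bit 4 = 0: r = r^2 mod 47 = 41^2 = 36
  bit 5 = 0: r = r^2 mod 47 = 36^2 = 27
  -> B = 27
s = B^a = 27^14 mod 47  (bits of 14 = 1110)
  bit 0 = 1: r = r^2 * 27 mod 47 = 1^2 * 27 = 1*27 = 27
  bit 1 = 1: r = r^2 * 27 mod 47 = 27^2 * 27 = 24*27 = 37
  bit 2 = 1: r = r^2 * 27 mod 47 = 37^2 * 27 = 6*27 = 21
  bit 3 = 0: r = r^2 mod 47 = 21^2 = 18
  -> s = B^a = 18

Answer: 18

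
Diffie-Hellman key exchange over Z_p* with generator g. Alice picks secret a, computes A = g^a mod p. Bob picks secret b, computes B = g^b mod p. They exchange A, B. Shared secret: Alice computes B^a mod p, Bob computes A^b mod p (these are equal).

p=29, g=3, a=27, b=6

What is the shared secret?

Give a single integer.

Answer: 22

Derivation:
A = 3^27 mod 29  (bits of 27 = 11011)
  bit 0 = 1: r = r^2 * 3 mod 29 = 1^2 * 3 = 1*3 = 3
  bit 1 = 1: r = r^2 * 3 mod 29 = 3^2 * 3 = 9*3 = 27
  bit 2 = 0: r = r^2 mod 29 = 27^2 = 4
  bit 3 = 1: r = r^2 * 3 mod 29 = 4^2 * 3 = 16*3 = 19
  bit 4 = 1: r = r^2 * 3 mod 29 = 19^2 * 3 = 13*3 = 10
  -> A = 10
B = 3^6 mod 29  (bits of 6 = 110)
  bit 0 = 1: r = r^2 * 3 mod 29 = 1^2 * 3 = 1*3 = 3
  bit 1 = 1: r = r^2 * 3 mod 29 = 3^2 * 3 = 9*3 = 27
  bit 2 = 0: r = r^2 mod 29 = 27^2 = 4
  -> B = 4
s = B^a = 4^27 mod 29  (bits of 27 = 11011)
  bit 0 = 1: r = r^2 * 4 mod 29 = 1^2 * 4 = 1*4 = 4
  bit 1 = 1: r = r^2 * 4 mod 29 = 4^2 * 4 = 16*4 = 6
  bit 2 = 0: r = r^2 mod 29 = 6^2 = 7
  bit 3 = 1: r = r^2 * 4 mod 29 = 7^2 * 4 = 20*4 = 22
  bit 4 = 1: r = r^2 * 4 mod 29 = 22^2 * 4 = 20*4 = 22
  -> s = B^a = 22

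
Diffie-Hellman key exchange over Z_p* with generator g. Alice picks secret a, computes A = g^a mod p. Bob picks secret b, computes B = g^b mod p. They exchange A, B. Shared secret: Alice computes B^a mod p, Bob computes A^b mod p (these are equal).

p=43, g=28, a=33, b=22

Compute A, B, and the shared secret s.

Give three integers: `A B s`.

Answer: 8 15 35

Derivation:
A = 28^33 mod 43  (bits of 33 = 100001)
  bit 0 = 1: r = r^2 * 28 mod 43 = 1^2 * 28 = 1*28 = 28
  bit 1 = 0: r = r^2 mod 43 = 28^2 = 10
  bit 2 = 0: r = r^2 mod 43 = 10^2 = 14
  bit 3 = 0: r = r^2 mod 43 = 14^2 = 24
  bit 4 = 0: r = r^2 mod 43 = 24^2 = 17
  bit 5 = 1: r = r^2 * 28 mod 43 = 17^2 * 28 = 31*28 = 8
  -> A = 8
B = 28^22 mod 43  (bits of 22 = 10110)
  bit 0 = 1: r = r^2 * 28 mod 43 = 1^2 * 28 = 1*28 = 28
  bit 1 = 0: r = r^2 mod 43 = 28^2 = 10
  bit 2 = 1: r = r^2 * 28 mod 43 = 10^2 * 28 = 14*28 = 5
  bit 3 = 1: r = r^2 * 28 mod 43 = 5^2 * 28 = 25*28 = 12
  bit 4 = 0: r = r^2 mod 43 = 12^2 = 15
  -> B = 15
s = B^a = 15^33 mod 43  (bits of 33 = 100001)
  bit 0 = 1: r = r^2 * 15 mod 43 = 1^2 * 15 = 1*15 = 15
  bit 1 = 0: r = r^2 mod 43 = 15^2 = 10
  bit 2 = 0: r = r^2 mod 43 = 10^2 = 14
  bit 3 = 0: r = r^2 mod 43 = 14^2 = 24
  bit 4 = 0: r = r^2 mod 43 = 24^2 = 17
  bit 5 = 1: r = r^2 * 15 mod 43 = 17^2 * 15 = 31*15 = 35
  -> s = B^a = 35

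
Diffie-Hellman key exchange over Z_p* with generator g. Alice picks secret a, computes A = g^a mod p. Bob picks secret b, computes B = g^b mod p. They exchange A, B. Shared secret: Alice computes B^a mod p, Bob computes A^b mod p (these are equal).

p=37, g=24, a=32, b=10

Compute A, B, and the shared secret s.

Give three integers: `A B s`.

A = 24^32 mod 37  (bits of 32 = 100000)
  bit 0 = 1: r = r^2 * 24 mod 37 = 1^2 * 24 = 1*24 = 24
  bit 1 = 0: r = r^2 mod 37 = 24^2 = 21
  bit 2 = 0: r = r^2 mod 37 = 21^2 = 34
  bit 3 = 0: r = r^2 mod 37 = 34^2 = 9
  bit 4 = 0: r = r^2 mod 37 = 9^2 = 7
  bit 5 = 0: r = r^2 mod 37 = 7^2 = 12
  -> A = 12
B = 24^10 mod 37  (bits of 10 = 1010)
  bit 0 = 1: r = r^2 * 24 mod 37 = 1^2 * 24 = 1*24 = 24
  bit 1 = 0: r = r^2 mod 37 = 24^2 = 21
  bit 2 = 1: r = r^2 * 24 mod 37 = 21^2 * 24 = 34*24 = 2
  bit 3 = 0: r = r^2 mod 37 = 2^2 = 4
  -> B = 4
s = B^a = 4^32 mod 37  (bits of 32 = 100000)
  bit 0 = 1: r = r^2 * 4 mod 37 = 1^2 * 4 = 1*4 = 4
  bit 1 = 0: r = r^2 mod 37 = 4^2 = 16
  bit 2 = 0: r = r^2 mod 37 = 16^2 = 34
  bit 3 = 0: r = r^2 mod 37 = 34^2 = 9
  bit 4 = 0: r = r^2 mod 37 = 9^2 = 7
  bit 5 = 0: r = r^2 mod 37 = 7^2 = 12
  -> s = B^a = 12

Answer: 12 4 12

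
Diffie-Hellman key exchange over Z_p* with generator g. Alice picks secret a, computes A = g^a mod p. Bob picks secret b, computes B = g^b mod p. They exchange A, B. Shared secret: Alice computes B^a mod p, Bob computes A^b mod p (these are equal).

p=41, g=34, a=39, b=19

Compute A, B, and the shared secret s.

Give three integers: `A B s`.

Answer: 35 6 7

Derivation:
A = 34^39 mod 41  (bits of 39 = 100111)
  bit 0 = 1: r = r^2 * 34 mod 41 = 1^2 * 34 = 1*34 = 34
  bit 1 = 0: r = r^2 mod 41 = 34^2 = 8
  bit 2 = 0: r = r^2 mod 41 = 8^2 = 23
  bit 3 = 1: r = r^2 * 34 mod 41 = 23^2 * 34 = 37*34 = 28
  bit 4 = 1: r = r^2 * 34 mod 41 = 28^2 * 34 = 5*34 = 6
  bit 5 = 1: r = r^2 * 34 mod 41 = 6^2 * 34 = 36*34 = 35
  -> A = 35
B = 34^19 mod 41  (bits of 19 = 10011)
  bit 0 = 1: r = r^2 * 34 mod 41 = 1^2 * 34 = 1*34 = 34
  bit 1 = 0: r = r^2 mod 41 = 34^2 = 8
  bit 2 = 0: r = r^2 mod 41 = 8^2 = 23
  bit 3 = 1: r = r^2 * 34 mod 41 = 23^2 * 34 = 37*34 = 28
  bit 4 = 1: r = r^2 * 34 mod 41 = 28^2 * 34 = 5*34 = 6
  -> B = 6
s = B^a = 6^39 mod 41  (bits of 39 = 100111)
  bit 0 = 1: r = r^2 * 6 mod 41 = 1^2 * 6 = 1*6 = 6
  bit 1 = 0: r = r^2 mod 41 = 6^2 = 36
  bit 2 = 0: r = r^2 mod 41 = 36^2 = 25
  bit 3 = 1: r = r^2 * 6 mod 41 = 25^2 * 6 = 10*6 = 19
  bit 4 = 1: r = r^2 * 6 mod 41 = 19^2 * 6 = 33*6 = 34
  bit 5 = 1: r = r^2 * 6 mod 41 = 34^2 * 6 = 8*6 = 7
  -> s = B^a = 7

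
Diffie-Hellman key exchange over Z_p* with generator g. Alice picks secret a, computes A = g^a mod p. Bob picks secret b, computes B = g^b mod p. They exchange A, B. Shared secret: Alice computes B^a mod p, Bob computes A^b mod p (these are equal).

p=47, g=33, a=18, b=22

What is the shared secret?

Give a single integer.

A = 33^18 mod 47  (bits of 18 = 10010)
  bit 0 = 1: r = r^2 * 33 mod 47 = 1^2 * 33 = 1*33 = 33
  bit 1 = 0: r = r^2 mod 47 = 33^2 = 8
  bit 2 = 0: r = r^2 mod 47 = 8^2 = 17
  bit 3 = 1: r = r^2 * 33 mod 47 = 17^2 * 33 = 7*33 = 43
  bit 4 = 0: r = r^2 mod 47 = 43^2 = 16
  -> A = 16
B = 33^22 mod 47  (bits of 22 = 10110)
  bit 0 = 1: r = r^2 * 33 mod 47 = 1^2 * 33 = 1*33 = 33
  bit 1 = 0: r = r^2 mod 47 = 33^2 = 8
  bit 2 = 1: r = r^2 * 33 mod 47 = 8^2 * 33 = 17*33 = 44
  bit 3 = 1: r = r^2 * 33 mod 47 = 44^2 * 33 = 9*33 = 15
  bit 4 = 0: r = r^2 mod 47 = 15^2 = 37
  -> B = 37
s = B^a = 37^18 mod 47  (bits of 18 = 10010)
  bit 0 = 1: r = r^2 * 37 mod 47 = 1^2 * 37 = 1*37 = 37
  bit 1 = 0: r = r^2 mod 47 = 37^2 = 6
  bit 2 = 0: r = r^2 mod 47 = 6^2 = 36
  bit 3 = 1: r = r^2 * 37 mod 47 = 36^2 * 37 = 27*37 = 12
  bit 4 = 0: r = r^2 mod 47 = 12^2 = 3
  -> s = B^a = 3

Answer: 3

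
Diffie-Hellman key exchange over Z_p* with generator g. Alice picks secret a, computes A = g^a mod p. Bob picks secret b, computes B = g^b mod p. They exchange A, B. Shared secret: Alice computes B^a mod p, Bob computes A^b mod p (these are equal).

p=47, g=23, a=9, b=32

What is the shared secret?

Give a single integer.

Answer: 27

Derivation:
A = 23^9 mod 47  (bits of 9 = 1001)
  bit 0 = 1: r = r^2 * 23 mod 47 = 1^2 * 23 = 1*23 = 23
  bit 1 = 0: r = r^2 mod 47 = 23^2 = 12
  bit 2 = 0: r = r^2 mod 47 = 12^2 = 3
  bit 3 = 1: r = r^2 * 23 mod 47 = 3^2 * 23 = 9*23 = 19
  -> A = 19
B = 23^32 mod 47  (bits of 32 = 100000)
  bit 0 = 1: r = r^2 * 23 mod 47 = 1^2 * 23 = 1*23 = 23
  bit 1 = 0: r = r^2 mod 47 = 23^2 = 12
  bit 2 = 0: r = r^2 mod 47 = 12^2 = 3
  bit 3 = 0: r = r^2 mod 47 = 3^2 = 9
  bit 4 = 0: r = r^2 mod 47 = 9^2 = 34
  bit 5 = 0: r = r^2 mod 47 = 34^2 = 28
  -> B = 28
s = B^a = 28^9 mod 47  (bits of 9 = 1001)
  bit 0 = 1: r = r^2 * 28 mod 47 = 1^2 * 28 = 1*28 = 28
  bit 1 = 0: r = r^2 mod 47 = 28^2 = 32
  bit 2 = 0: r = r^2 mod 47 = 32^2 = 37
  bit 3 = 1: r = r^2 * 28 mod 47 = 37^2 * 28 = 6*28 = 27
  -> s = B^a = 27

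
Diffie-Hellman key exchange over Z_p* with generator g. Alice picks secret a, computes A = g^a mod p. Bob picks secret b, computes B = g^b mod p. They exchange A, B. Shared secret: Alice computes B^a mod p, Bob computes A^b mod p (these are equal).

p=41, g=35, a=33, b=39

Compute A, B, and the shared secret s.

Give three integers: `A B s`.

Answer: 24 34 12

Derivation:
A = 35^33 mod 41  (bits of 33 = 100001)
  bit 0 = 1: r = r^2 * 35 mod 41 = 1^2 * 35 = 1*35 = 35
  bit 1 = 0: r = r^2 mod 41 = 35^2 = 36
  bit 2 = 0: r = r^2 mod 41 = 36^2 = 25
  bit 3 = 0: r = r^2 mod 41 = 25^2 = 10
  bit 4 = 0: r = r^2 mod 41 = 10^2 = 18
  bit 5 = 1: r = r^2 * 35 mod 41 = 18^2 * 35 = 37*35 = 24
  -> A = 24
B = 35^39 mod 41  (bits of 39 = 100111)
  bit 0 = 1: r = r^2 * 35 mod 41 = 1^2 * 35 = 1*35 = 35
  bit 1 = 0: r = r^2 mod 41 = 35^2 = 36
  bit 2 = 0: r = r^2 mod 41 = 36^2 = 25
  bit 3 = 1: r = r^2 * 35 mod 41 = 25^2 * 35 = 10*35 = 22
  bit 4 = 1: r = r^2 * 35 mod 41 = 22^2 * 35 = 33*35 = 7
  bit 5 = 1: r = r^2 * 35 mod 41 = 7^2 * 35 = 8*35 = 34
  -> B = 34
s = B^a = 34^33 mod 41  (bits of 33 = 100001)
  bit 0 = 1: r = r^2 * 34 mod 41 = 1^2 * 34 = 1*34 = 34
  bit 1 = 0: r = r^2 mod 41 = 34^2 = 8
  bit 2 = 0: r = r^2 mod 41 = 8^2 = 23
  bit 3 = 0: r = r^2 mod 41 = 23^2 = 37
  bit 4 = 0: r = r^2 mod 41 = 37^2 = 16
  bit 5 = 1: r = r^2 * 34 mod 41 = 16^2 * 34 = 10*34 = 12
  -> s = B^a = 12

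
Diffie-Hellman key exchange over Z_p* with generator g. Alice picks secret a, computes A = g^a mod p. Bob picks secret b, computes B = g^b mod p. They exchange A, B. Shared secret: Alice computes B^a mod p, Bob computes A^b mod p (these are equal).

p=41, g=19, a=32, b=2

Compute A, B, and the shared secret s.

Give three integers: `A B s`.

A = 19^32 mod 41  (bits of 32 = 100000)
  bit 0 = 1: r = r^2 * 19 mod 41 = 1^2 * 19 = 1*19 = 19
  bit 1 = 0: r = r^2 mod 41 = 19^2 = 33
  bit 2 = 0: r = r^2 mod 41 = 33^2 = 23
  bit 3 = 0: r = r^2 mod 41 = 23^2 = 37
  bit 4 = 0: r = r^2 mod 41 = 37^2 = 16
  bit 5 = 0: r = r^2 mod 41 = 16^2 = 10
  -> A = 10
B = 19^2 mod 41  (bits of 2 = 10)
  bit 0 = 1: r = r^2 * 19 mod 41 = 1^2 * 19 = 1*19 = 19
  bit 1 = 0: r = r^2 mod 41 = 19^2 = 33
  -> B = 33
s = B^a = 33^32 mod 41  (bits of 32 = 100000)
  bit 0 = 1: r = r^2 * 33 mod 41 = 1^2 * 33 = 1*33 = 33
  bit 1 = 0: r = r^2 mod 41 = 33^2 = 23
  bit 2 = 0: r = r^2 mod 41 = 23^2 = 37
  bit 3 = 0: r = r^2 mod 41 = 37^2 = 16
  bit 4 = 0: r = r^2 mod 41 = 16^2 = 10
  bit 5 = 0: r = r^2 mod 41 = 10^2 = 18
  -> s = B^a = 18

Answer: 10 33 18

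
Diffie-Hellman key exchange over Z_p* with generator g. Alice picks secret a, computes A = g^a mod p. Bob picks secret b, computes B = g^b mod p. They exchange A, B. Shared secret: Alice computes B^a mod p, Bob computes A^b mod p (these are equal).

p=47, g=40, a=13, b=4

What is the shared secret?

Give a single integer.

A = 40^13 mod 47  (bits of 13 = 1101)
  bit 0 = 1: r = r^2 * 40 mod 47 = 1^2 * 40 = 1*40 = 40
  bit 1 = 1: r = r^2 * 40 mod 47 = 40^2 * 40 = 2*40 = 33
  bit 2 = 0: r = r^2 mod 47 = 33^2 = 8
  bit 3 = 1: r = r^2 * 40 mod 47 = 8^2 * 40 = 17*40 = 22
  -> A = 22
B = 40^4 mod 47  (bits of 4 = 100)
  bit 0 = 1: r = r^2 * 40 mod 47 = 1^2 * 40 = 1*40 = 40
  bit 1 = 0: r = r^2 mod 47 = 40^2 = 2
  bit 2 = 0: r = r^2 mod 47 = 2^2 = 4
  -> B = 4
s = B^a = 4^13 mod 47  (bits of 13 = 1101)
  bit 0 = 1: r = r^2 * 4 mod 47 = 1^2 * 4 = 1*4 = 4
  bit 1 = 1: r = r^2 * 4 mod 47 = 4^2 * 4 = 16*4 = 17
  bit 2 = 0: r = r^2 mod 47 = 17^2 = 7
  bit 3 = 1: r = r^2 * 4 mod 47 = 7^2 * 4 = 2*4 = 8
  -> s = B^a = 8

Answer: 8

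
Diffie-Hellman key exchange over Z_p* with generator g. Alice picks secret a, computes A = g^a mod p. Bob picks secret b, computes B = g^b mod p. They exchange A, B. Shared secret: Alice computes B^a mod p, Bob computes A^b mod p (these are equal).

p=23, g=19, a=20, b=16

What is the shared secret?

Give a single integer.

A = 19^20 mod 23  (bits of 20 = 10100)
  bit 0 = 1: r = r^2 * 19 mod 23 = 1^2 * 19 = 1*19 = 19
  bit 1 = 0: r = r^2 mod 23 = 19^2 = 16
  bit 2 = 1: r = r^2 * 19 mod 23 = 16^2 * 19 = 3*19 = 11
  bit 3 = 0: r = r^2 mod 23 = 11^2 = 6
  bit 4 = 0: r = r^2 mod 23 = 6^2 = 13
  -> A = 13
B = 19^16 mod 23  (bits of 16 = 10000)
  bit 0 = 1: r = r^2 * 19 mod 23 = 1^2 * 19 = 1*19 = 19
  bit 1 = 0: r = r^2 mod 23 = 19^2 = 16
  bit 2 = 0: r = r^2 mod 23 = 16^2 = 3
  bit 3 = 0: r = r^2 mod 23 = 3^2 = 9
  bit 4 = 0: r = r^2 mod 23 = 9^2 = 12
  -> B = 12
s = B^a = 12^20 mod 23  (bits of 20 = 10100)
  bit 0 = 1: r = r^2 * 12 mod 23 = 1^2 * 12 = 1*12 = 12
  bit 1 = 0: r = r^2 mod 23 = 12^2 = 6
  bit 2 = 1: r = r^2 * 12 mod 23 = 6^2 * 12 = 13*12 = 18
  bit 3 = 0: r = r^2 mod 23 = 18^2 = 2
  bit 4 = 0: r = r^2 mod 23 = 2^2 = 4
  -> s = B^a = 4

Answer: 4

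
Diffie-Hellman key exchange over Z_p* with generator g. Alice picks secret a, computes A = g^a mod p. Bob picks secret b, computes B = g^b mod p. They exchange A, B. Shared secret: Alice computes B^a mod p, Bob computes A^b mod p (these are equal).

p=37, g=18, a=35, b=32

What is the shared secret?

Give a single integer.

Answer: 7

Derivation:
A = 18^35 mod 37  (bits of 35 = 100011)
  bit 0 = 1: r = r^2 * 18 mod 37 = 1^2 * 18 = 1*18 = 18
  bit 1 = 0: r = r^2 mod 37 = 18^2 = 28
  bit 2 = 0: r = r^2 mod 37 = 28^2 = 7
  bit 3 = 0: r = r^2 mod 37 = 7^2 = 12
  bit 4 = 1: r = r^2 * 18 mod 37 = 12^2 * 18 = 33*18 = 2
  bit 5 = 1: r = r^2 * 18 mod 37 = 2^2 * 18 = 4*18 = 35
  -> A = 35
B = 18^32 mod 37  (bits of 32 = 100000)
  bit 0 = 1: r = r^2 * 18 mod 37 = 1^2 * 18 = 1*18 = 18
  bit 1 = 0: r = r^2 mod 37 = 18^2 = 28
  bit 2 = 0: r = r^2 mod 37 = 28^2 = 7
  bit 3 = 0: r = r^2 mod 37 = 7^2 = 12
  bit 4 = 0: r = r^2 mod 37 = 12^2 = 33
  bit 5 = 0: r = r^2 mod 37 = 33^2 = 16
  -> B = 16
s = B^a = 16^35 mod 37  (bits of 35 = 100011)
  bit 0 = 1: r = r^2 * 16 mod 37 = 1^2 * 16 = 1*16 = 16
  bit 1 = 0: r = r^2 mod 37 = 16^2 = 34
  bit 2 = 0: r = r^2 mod 37 = 34^2 = 9
  bit 3 = 0: r = r^2 mod 37 = 9^2 = 7
  bit 4 = 1: r = r^2 * 16 mod 37 = 7^2 * 16 = 12*16 = 7
  bit 5 = 1: r = r^2 * 16 mod 37 = 7^2 * 16 = 12*16 = 7
  -> s = B^a = 7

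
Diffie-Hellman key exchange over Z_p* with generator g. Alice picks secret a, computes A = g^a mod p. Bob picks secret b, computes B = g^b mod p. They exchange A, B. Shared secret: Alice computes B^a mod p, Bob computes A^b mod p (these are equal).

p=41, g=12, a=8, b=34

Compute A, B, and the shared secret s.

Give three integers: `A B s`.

A = 12^8 mod 41  (bits of 8 = 1000)
  bit 0 = 1: r = r^2 * 12 mod 41 = 1^2 * 12 = 1*12 = 12
  bit 1 = 0: r = r^2 mod 41 = 12^2 = 21
  bit 2 = 0: r = r^2 mod 41 = 21^2 = 31
  bit 3 = 0: r = r^2 mod 41 = 31^2 = 18
  -> A = 18
B = 12^34 mod 41  (bits of 34 = 100010)
  bit 0 = 1: r = r^2 * 12 mod 41 = 1^2 * 12 = 1*12 = 12
  bit 1 = 0: r = r^2 mod 41 = 12^2 = 21
  bit 2 = 0: r = r^2 mod 41 = 21^2 = 31
  bit 3 = 0: r = r^2 mod 41 = 31^2 = 18
  bit 4 = 1: r = r^2 * 12 mod 41 = 18^2 * 12 = 37*12 = 34
  bit 5 = 0: r = r^2 mod 41 = 34^2 = 8
  -> B = 8
s = B^a = 8^8 mod 41  (bits of 8 = 1000)
  bit 0 = 1: r = r^2 * 8 mod 41 = 1^2 * 8 = 1*8 = 8
  bit 1 = 0: r = r^2 mod 41 = 8^2 = 23
  bit 2 = 0: r = r^2 mod 41 = 23^2 = 37
  bit 3 = 0: r = r^2 mod 41 = 37^2 = 16
  -> s = B^a = 16

Answer: 18 8 16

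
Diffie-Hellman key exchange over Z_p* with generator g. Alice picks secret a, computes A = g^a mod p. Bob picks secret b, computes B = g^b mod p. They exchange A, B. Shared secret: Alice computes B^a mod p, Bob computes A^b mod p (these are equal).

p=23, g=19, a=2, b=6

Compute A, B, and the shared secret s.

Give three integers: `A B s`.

Answer: 16 2 4

Derivation:
A = 19^2 mod 23  (bits of 2 = 10)
  bit 0 = 1: r = r^2 * 19 mod 23 = 1^2 * 19 = 1*19 = 19
  bit 1 = 0: r = r^2 mod 23 = 19^2 = 16
  -> A = 16
B = 19^6 mod 23  (bits of 6 = 110)
  bit 0 = 1: r = r^2 * 19 mod 23 = 1^2 * 19 = 1*19 = 19
  bit 1 = 1: r = r^2 * 19 mod 23 = 19^2 * 19 = 16*19 = 5
  bit 2 = 0: r = r^2 mod 23 = 5^2 = 2
  -> B = 2
s = B^a = 2^2 mod 23  (bits of 2 = 10)
  bit 0 = 1: r = r^2 * 2 mod 23 = 1^2 * 2 = 1*2 = 2
  bit 1 = 0: r = r^2 mod 23 = 2^2 = 4
  -> s = B^a = 4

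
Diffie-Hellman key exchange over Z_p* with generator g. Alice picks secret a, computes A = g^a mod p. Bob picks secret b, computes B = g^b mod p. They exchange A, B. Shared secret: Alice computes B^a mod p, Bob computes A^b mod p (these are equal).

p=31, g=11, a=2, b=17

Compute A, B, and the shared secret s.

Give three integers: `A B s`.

A = 11^2 mod 31  (bits of 2 = 10)
  bit 0 = 1: r = r^2 * 11 mod 31 = 1^2 * 11 = 1*11 = 11
  bit 1 = 0: r = r^2 mod 31 = 11^2 = 28
  -> A = 28
B = 11^17 mod 31  (bits of 17 = 10001)
  bit 0 = 1: r = r^2 * 11 mod 31 = 1^2 * 11 = 1*11 = 11
  bit 1 = 0: r = r^2 mod 31 = 11^2 = 28
  bit 2 = 0: r = r^2 mod 31 = 28^2 = 9
  bit 3 = 0: r = r^2 mod 31 = 9^2 = 19
  bit 4 = 1: r = r^2 * 11 mod 31 = 19^2 * 11 = 20*11 = 3
  -> B = 3
s = B^a = 3^2 mod 31  (bits of 2 = 10)
  bit 0 = 1: r = r^2 * 3 mod 31 = 1^2 * 3 = 1*3 = 3
  bit 1 = 0: r = r^2 mod 31 = 3^2 = 9
  -> s = B^a = 9

Answer: 28 3 9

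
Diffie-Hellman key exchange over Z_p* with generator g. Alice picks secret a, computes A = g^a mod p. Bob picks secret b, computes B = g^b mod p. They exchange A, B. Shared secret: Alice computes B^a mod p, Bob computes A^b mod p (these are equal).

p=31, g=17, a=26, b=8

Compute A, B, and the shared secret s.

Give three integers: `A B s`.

Answer: 9 18 28

Derivation:
A = 17^26 mod 31  (bits of 26 = 11010)
  bit 0 = 1: r = r^2 * 17 mod 31 = 1^2 * 17 = 1*17 = 17
  bit 1 = 1: r = r^2 * 17 mod 31 = 17^2 * 17 = 10*17 = 15
  bit 2 = 0: r = r^2 mod 31 = 15^2 = 8
  bit 3 = 1: r = r^2 * 17 mod 31 = 8^2 * 17 = 2*17 = 3
  bit 4 = 0: r = r^2 mod 31 = 3^2 = 9
  -> A = 9
B = 17^8 mod 31  (bits of 8 = 1000)
  bit 0 = 1: r = r^2 * 17 mod 31 = 1^2 * 17 = 1*17 = 17
  bit 1 = 0: r = r^2 mod 31 = 17^2 = 10
  bit 2 = 0: r = r^2 mod 31 = 10^2 = 7
  bit 3 = 0: r = r^2 mod 31 = 7^2 = 18
  -> B = 18
s = B^a = 18^26 mod 31  (bits of 26 = 11010)
  bit 0 = 1: r = r^2 * 18 mod 31 = 1^2 * 18 = 1*18 = 18
  bit 1 = 1: r = r^2 * 18 mod 31 = 18^2 * 18 = 14*18 = 4
  bit 2 = 0: r = r^2 mod 31 = 4^2 = 16
  bit 3 = 1: r = r^2 * 18 mod 31 = 16^2 * 18 = 8*18 = 20
  bit 4 = 0: r = r^2 mod 31 = 20^2 = 28
  -> s = B^a = 28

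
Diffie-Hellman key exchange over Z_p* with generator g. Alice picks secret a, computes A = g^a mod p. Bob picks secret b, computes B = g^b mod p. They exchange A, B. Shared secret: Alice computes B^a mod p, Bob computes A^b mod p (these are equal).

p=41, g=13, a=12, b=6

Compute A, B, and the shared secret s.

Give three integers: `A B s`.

A = 13^12 mod 41  (bits of 12 = 1100)
  bit 0 = 1: r = r^2 * 13 mod 41 = 1^2 * 13 = 1*13 = 13
  bit 1 = 1: r = r^2 * 13 mod 41 = 13^2 * 13 = 5*13 = 24
  bit 2 = 0: r = r^2 mod 41 = 24^2 = 2
  bit 3 = 0: r = r^2 mod 41 = 2^2 = 4
  -> A = 4
B = 13^6 mod 41  (bits of 6 = 110)
  bit 0 = 1: r = r^2 * 13 mod 41 = 1^2 * 13 = 1*13 = 13
  bit 1 = 1: r = r^2 * 13 mod 41 = 13^2 * 13 = 5*13 = 24
  bit 2 = 0: r = r^2 mod 41 = 24^2 = 2
  -> B = 2
s = B^a = 2^12 mod 41  (bits of 12 = 1100)
  bit 0 = 1: r = r^2 * 2 mod 41 = 1^2 * 2 = 1*2 = 2
  bit 1 = 1: r = r^2 * 2 mod 41 = 2^2 * 2 = 4*2 = 8
  bit 2 = 0: r = r^2 mod 41 = 8^2 = 23
  bit 3 = 0: r = r^2 mod 41 = 23^2 = 37
  -> s = B^a = 37

Answer: 4 2 37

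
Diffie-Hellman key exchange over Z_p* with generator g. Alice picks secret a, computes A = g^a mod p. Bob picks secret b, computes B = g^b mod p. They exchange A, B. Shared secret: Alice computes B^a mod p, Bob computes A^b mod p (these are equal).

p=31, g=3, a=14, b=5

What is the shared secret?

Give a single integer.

Answer: 25

Derivation:
A = 3^14 mod 31  (bits of 14 = 1110)
  bit 0 = 1: r = r^2 * 3 mod 31 = 1^2 * 3 = 1*3 = 3
  bit 1 = 1: r = r^2 * 3 mod 31 = 3^2 * 3 = 9*3 = 27
  bit 2 = 1: r = r^2 * 3 mod 31 = 27^2 * 3 = 16*3 = 17
  bit 3 = 0: r = r^2 mod 31 = 17^2 = 10
  -> A = 10
B = 3^5 mod 31  (bits of 5 = 101)
  bit 0 = 1: r = r^2 * 3 mod 31 = 1^2 * 3 = 1*3 = 3
  bit 1 = 0: r = r^2 mod 31 = 3^2 = 9
  bit 2 = 1: r = r^2 * 3 mod 31 = 9^2 * 3 = 19*3 = 26
  -> B = 26
s = B^a = 26^14 mod 31  (bits of 14 = 1110)
  bit 0 = 1: r = r^2 * 26 mod 31 = 1^2 * 26 = 1*26 = 26
  bit 1 = 1: r = r^2 * 26 mod 31 = 26^2 * 26 = 25*26 = 30
  bit 2 = 1: r = r^2 * 26 mod 31 = 30^2 * 26 = 1*26 = 26
  bit 3 = 0: r = r^2 mod 31 = 26^2 = 25
  -> s = B^a = 25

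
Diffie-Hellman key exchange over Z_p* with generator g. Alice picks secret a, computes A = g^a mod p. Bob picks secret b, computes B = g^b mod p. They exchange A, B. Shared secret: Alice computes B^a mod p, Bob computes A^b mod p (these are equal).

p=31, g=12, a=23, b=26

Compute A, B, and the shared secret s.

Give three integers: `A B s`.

Answer: 22 10 14

Derivation:
A = 12^23 mod 31  (bits of 23 = 10111)
  bit 0 = 1: r = r^2 * 12 mod 31 = 1^2 * 12 = 1*12 = 12
  bit 1 = 0: r = r^2 mod 31 = 12^2 = 20
  bit 2 = 1: r = r^2 * 12 mod 31 = 20^2 * 12 = 28*12 = 26
  bit 3 = 1: r = r^2 * 12 mod 31 = 26^2 * 12 = 25*12 = 21
  bit 4 = 1: r = r^2 * 12 mod 31 = 21^2 * 12 = 7*12 = 22
  -> A = 22
B = 12^26 mod 31  (bits of 26 = 11010)
  bit 0 = 1: r = r^2 * 12 mod 31 = 1^2 * 12 = 1*12 = 12
  bit 1 = 1: r = r^2 * 12 mod 31 = 12^2 * 12 = 20*12 = 23
  bit 2 = 0: r = r^2 mod 31 = 23^2 = 2
  bit 3 = 1: r = r^2 * 12 mod 31 = 2^2 * 12 = 4*12 = 17
  bit 4 = 0: r = r^2 mod 31 = 17^2 = 10
  -> B = 10
s = B^a = 10^23 mod 31  (bits of 23 = 10111)
  bit 0 = 1: r = r^2 * 10 mod 31 = 1^2 * 10 = 1*10 = 10
  bit 1 = 0: r = r^2 mod 31 = 10^2 = 7
  bit 2 = 1: r = r^2 * 10 mod 31 = 7^2 * 10 = 18*10 = 25
  bit 3 = 1: r = r^2 * 10 mod 31 = 25^2 * 10 = 5*10 = 19
  bit 4 = 1: r = r^2 * 10 mod 31 = 19^2 * 10 = 20*10 = 14
  -> s = B^a = 14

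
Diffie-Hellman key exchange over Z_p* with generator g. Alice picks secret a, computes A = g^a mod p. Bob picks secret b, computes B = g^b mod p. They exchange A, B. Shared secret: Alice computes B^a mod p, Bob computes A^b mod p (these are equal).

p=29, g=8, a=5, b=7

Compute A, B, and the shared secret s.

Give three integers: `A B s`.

A = 8^5 mod 29  (bits of 5 = 101)
  bit 0 = 1: r = r^2 * 8 mod 29 = 1^2 * 8 = 1*8 = 8
  bit 1 = 0: r = r^2 mod 29 = 8^2 = 6
  bit 2 = 1: r = r^2 * 8 mod 29 = 6^2 * 8 = 7*8 = 27
  -> A = 27
B = 8^7 mod 29  (bits of 7 = 111)
  bit 0 = 1: r = r^2 * 8 mod 29 = 1^2 * 8 = 1*8 = 8
  bit 1 = 1: r = r^2 * 8 mod 29 = 8^2 * 8 = 6*8 = 19
  bit 2 = 1: r = r^2 * 8 mod 29 = 19^2 * 8 = 13*8 = 17
  -> B = 17
s = B^a = 17^5 mod 29  (bits of 5 = 101)
  bit 0 = 1: r = r^2 * 17 mod 29 = 1^2 * 17 = 1*17 = 17
  bit 1 = 0: r = r^2 mod 29 = 17^2 = 28
  bit 2 = 1: r = r^2 * 17 mod 29 = 28^2 * 17 = 1*17 = 17
  -> s = B^a = 17

Answer: 27 17 17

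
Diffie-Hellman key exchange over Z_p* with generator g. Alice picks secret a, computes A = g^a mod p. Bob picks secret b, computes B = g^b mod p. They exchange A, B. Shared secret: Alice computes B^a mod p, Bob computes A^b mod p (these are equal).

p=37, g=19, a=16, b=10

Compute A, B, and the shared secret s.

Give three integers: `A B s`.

Answer: 33 3 33

Derivation:
A = 19^16 mod 37  (bits of 16 = 10000)
  bit 0 = 1: r = r^2 * 19 mod 37 = 1^2 * 19 = 1*19 = 19
  bit 1 = 0: r = r^2 mod 37 = 19^2 = 28
  bit 2 = 0: r = r^2 mod 37 = 28^2 = 7
  bit 3 = 0: r = r^2 mod 37 = 7^2 = 12
  bit 4 = 0: r = r^2 mod 37 = 12^2 = 33
  -> A = 33
B = 19^10 mod 37  (bits of 10 = 1010)
  bit 0 = 1: r = r^2 * 19 mod 37 = 1^2 * 19 = 1*19 = 19
  bit 1 = 0: r = r^2 mod 37 = 19^2 = 28
  bit 2 = 1: r = r^2 * 19 mod 37 = 28^2 * 19 = 7*19 = 22
  bit 3 = 0: r = r^2 mod 37 = 22^2 = 3
  -> B = 3
s = B^a = 3^16 mod 37  (bits of 16 = 10000)
  bit 0 = 1: r = r^2 * 3 mod 37 = 1^2 * 3 = 1*3 = 3
  bit 1 = 0: r = r^2 mod 37 = 3^2 = 9
  bit 2 = 0: r = r^2 mod 37 = 9^2 = 7
  bit 3 = 0: r = r^2 mod 37 = 7^2 = 12
  bit 4 = 0: r = r^2 mod 37 = 12^2 = 33
  -> s = B^a = 33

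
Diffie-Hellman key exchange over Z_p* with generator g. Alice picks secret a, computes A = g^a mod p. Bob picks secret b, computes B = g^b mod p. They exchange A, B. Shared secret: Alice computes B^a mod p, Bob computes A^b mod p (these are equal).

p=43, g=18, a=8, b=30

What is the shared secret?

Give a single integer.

A = 18^8 mod 43  (bits of 8 = 1000)
  bit 0 = 1: r = r^2 * 18 mod 43 = 1^2 * 18 = 1*18 = 18
  bit 1 = 0: r = r^2 mod 43 = 18^2 = 23
  bit 2 = 0: r = r^2 mod 43 = 23^2 = 13
  bit 3 = 0: r = r^2 mod 43 = 13^2 = 40
  -> A = 40
B = 18^30 mod 43  (bits of 30 = 11110)
  bit 0 = 1: r = r^2 * 18 mod 43 = 1^2 * 18 = 1*18 = 18
  bit 1 = 1: r = r^2 * 18 mod 43 = 18^2 * 18 = 23*18 = 27
  bit 2 = 1: r = r^2 * 18 mod 43 = 27^2 * 18 = 41*18 = 7
  bit 3 = 1: r = r^2 * 18 mod 43 = 7^2 * 18 = 6*18 = 22
  bit 4 = 0: r = r^2 mod 43 = 22^2 = 11
  -> B = 11
s = B^a = 11^8 mod 43  (bits of 8 = 1000)
  bit 0 = 1: r = r^2 * 11 mod 43 = 1^2 * 11 = 1*11 = 11
  bit 1 = 0: r = r^2 mod 43 = 11^2 = 35
  bit 2 = 0: r = r^2 mod 43 = 35^2 = 21
  bit 3 = 0: r = r^2 mod 43 = 21^2 = 11
  -> s = B^a = 11

Answer: 11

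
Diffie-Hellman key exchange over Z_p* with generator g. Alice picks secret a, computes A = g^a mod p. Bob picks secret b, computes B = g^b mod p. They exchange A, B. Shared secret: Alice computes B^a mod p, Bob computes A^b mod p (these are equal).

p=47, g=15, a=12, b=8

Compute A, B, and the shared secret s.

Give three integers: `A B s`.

A = 15^12 mod 47  (bits of 12 = 1100)
  bit 0 = 1: r = r^2 * 15 mod 47 = 1^2 * 15 = 1*15 = 15
  bit 1 = 1: r = r^2 * 15 mod 47 = 15^2 * 15 = 37*15 = 38
  bit 2 = 0: r = r^2 mod 47 = 38^2 = 34
  bit 3 = 0: r = r^2 mod 47 = 34^2 = 28
  -> A = 28
B = 15^8 mod 47  (bits of 8 = 1000)
  bit 0 = 1: r = r^2 * 15 mod 47 = 1^2 * 15 = 1*15 = 15
  bit 1 = 0: r = r^2 mod 47 = 15^2 = 37
  bit 2 = 0: r = r^2 mod 47 = 37^2 = 6
  bit 3 = 0: r = r^2 mod 47 = 6^2 = 36
  -> B = 36
s = B^a = 36^12 mod 47  (bits of 12 = 1100)
  bit 0 = 1: r = r^2 * 36 mod 47 = 1^2 * 36 = 1*36 = 36
  bit 1 = 1: r = r^2 * 36 mod 47 = 36^2 * 36 = 27*36 = 32
  bit 2 = 0: r = r^2 mod 47 = 32^2 = 37
  bit 3 = 0: r = r^2 mod 47 = 37^2 = 6
  -> s = B^a = 6

Answer: 28 36 6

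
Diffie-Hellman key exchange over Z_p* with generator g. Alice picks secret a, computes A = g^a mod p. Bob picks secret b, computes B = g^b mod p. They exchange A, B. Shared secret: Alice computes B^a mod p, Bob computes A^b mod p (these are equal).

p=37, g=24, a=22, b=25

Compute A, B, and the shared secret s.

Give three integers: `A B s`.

A = 24^22 mod 37  (bits of 22 = 10110)
  bit 0 = 1: r = r^2 * 24 mod 37 = 1^2 * 24 = 1*24 = 24
  bit 1 = 0: r = r^2 mod 37 = 24^2 = 21
  bit 2 = 1: r = r^2 * 24 mod 37 = 21^2 * 24 = 34*24 = 2
  bit 3 = 1: r = r^2 * 24 mod 37 = 2^2 * 24 = 4*24 = 22
  bit 4 = 0: r = r^2 mod 37 = 22^2 = 3
  -> A = 3
B = 24^25 mod 37  (bits of 25 = 11001)
  bit 0 = 1: r = r^2 * 24 mod 37 = 1^2 * 24 = 1*24 = 24
  bit 1 = 1: r = r^2 * 24 mod 37 = 24^2 * 24 = 21*24 = 23
  bit 2 = 0: r = r^2 mod 37 = 23^2 = 11
  bit 3 = 0: r = r^2 mod 37 = 11^2 = 10
  bit 4 = 1: r = r^2 * 24 mod 37 = 10^2 * 24 = 26*24 = 32
  -> B = 32
s = B^a = 32^22 mod 37  (bits of 22 = 10110)
  bit 0 = 1: r = r^2 * 32 mod 37 = 1^2 * 32 = 1*32 = 32
  bit 1 = 0: r = r^2 mod 37 = 32^2 = 25
  bit 2 = 1: r = r^2 * 32 mod 37 = 25^2 * 32 = 33*32 = 20
  bit 3 = 1: r = r^2 * 32 mod 37 = 20^2 * 32 = 30*32 = 35
  bit 4 = 0: r = r^2 mod 37 = 35^2 = 4
  -> s = B^a = 4

Answer: 3 32 4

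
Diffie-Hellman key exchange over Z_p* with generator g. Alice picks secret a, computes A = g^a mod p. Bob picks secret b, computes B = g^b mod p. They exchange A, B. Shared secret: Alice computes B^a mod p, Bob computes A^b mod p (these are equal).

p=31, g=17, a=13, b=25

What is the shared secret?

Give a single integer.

A = 17^13 mod 31  (bits of 13 = 1101)
  bit 0 = 1: r = r^2 * 17 mod 31 = 1^2 * 17 = 1*17 = 17
  bit 1 = 1: r = r^2 * 17 mod 31 = 17^2 * 17 = 10*17 = 15
  bit 2 = 0: r = r^2 mod 31 = 15^2 = 8
  bit 3 = 1: r = r^2 * 17 mod 31 = 8^2 * 17 = 2*17 = 3
  -> A = 3
B = 17^25 mod 31  (bits of 25 = 11001)
  bit 0 = 1: r = r^2 * 17 mod 31 = 1^2 * 17 = 1*17 = 17
  bit 1 = 1: r = r^2 * 17 mod 31 = 17^2 * 17 = 10*17 = 15
  bit 2 = 0: r = r^2 mod 31 = 15^2 = 8
  bit 3 = 0: r = r^2 mod 31 = 8^2 = 2
  bit 4 = 1: r = r^2 * 17 mod 31 = 2^2 * 17 = 4*17 = 6
  -> B = 6
s = B^a = 6^13 mod 31  (bits of 13 = 1101)
  bit 0 = 1: r = r^2 * 6 mod 31 = 1^2 * 6 = 1*6 = 6
  bit 1 = 1: r = r^2 * 6 mod 31 = 6^2 * 6 = 5*6 = 30
  bit 2 = 0: r = r^2 mod 31 = 30^2 = 1
  bit 3 = 1: r = r^2 * 6 mod 31 = 1^2 * 6 = 1*6 = 6
  -> s = B^a = 6

Answer: 6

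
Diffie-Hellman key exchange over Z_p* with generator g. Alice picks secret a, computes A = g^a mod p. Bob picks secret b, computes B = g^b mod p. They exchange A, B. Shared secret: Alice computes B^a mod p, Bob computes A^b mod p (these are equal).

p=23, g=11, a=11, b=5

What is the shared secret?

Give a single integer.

A = 11^11 mod 23  (bits of 11 = 1011)
  bit 0 = 1: r = r^2 * 11 mod 23 = 1^2 * 11 = 1*11 = 11
  bit 1 = 0: r = r^2 mod 23 = 11^2 = 6
  bit 2 = 1: r = r^2 * 11 mod 23 = 6^2 * 11 = 13*11 = 5
  bit 3 = 1: r = r^2 * 11 mod 23 = 5^2 * 11 = 2*11 = 22
  -> A = 22
B = 11^5 mod 23  (bits of 5 = 101)
  bit 0 = 1: r = r^2 * 11 mod 23 = 1^2 * 11 = 1*11 = 11
  bit 1 = 0: r = r^2 mod 23 = 11^2 = 6
  bit 2 = 1: r = r^2 * 11 mod 23 = 6^2 * 11 = 13*11 = 5
  -> B = 5
s = B^a = 5^11 mod 23  (bits of 11 = 1011)
  bit 0 = 1: r = r^2 * 5 mod 23 = 1^2 * 5 = 1*5 = 5
  bit 1 = 0: r = r^2 mod 23 = 5^2 = 2
  bit 2 = 1: r = r^2 * 5 mod 23 = 2^2 * 5 = 4*5 = 20
  bit 3 = 1: r = r^2 * 5 mod 23 = 20^2 * 5 = 9*5 = 22
  -> s = B^a = 22

Answer: 22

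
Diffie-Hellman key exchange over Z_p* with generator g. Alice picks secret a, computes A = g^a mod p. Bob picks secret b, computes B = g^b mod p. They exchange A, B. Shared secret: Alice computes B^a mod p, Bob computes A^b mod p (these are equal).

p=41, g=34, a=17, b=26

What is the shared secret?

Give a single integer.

A = 34^17 mod 41  (bits of 17 = 10001)
  bit 0 = 1: r = r^2 * 34 mod 41 = 1^2 * 34 = 1*34 = 34
  bit 1 = 0: r = r^2 mod 41 = 34^2 = 8
  bit 2 = 0: r = r^2 mod 41 = 8^2 = 23
  bit 3 = 0: r = r^2 mod 41 = 23^2 = 37
  bit 4 = 1: r = r^2 * 34 mod 41 = 37^2 * 34 = 16*34 = 11
  -> A = 11
B = 34^26 mod 41  (bits of 26 = 11010)
  bit 0 = 1: r = r^2 * 34 mod 41 = 1^2 * 34 = 1*34 = 34
  bit 1 = 1: r = r^2 * 34 mod 41 = 34^2 * 34 = 8*34 = 26
  bit 2 = 0: r = r^2 mod 41 = 26^2 = 20
  bit 3 = 1: r = r^2 * 34 mod 41 = 20^2 * 34 = 31*34 = 29
  bit 4 = 0: r = r^2 mod 41 = 29^2 = 21
  -> B = 21
s = B^a = 21^17 mod 41  (bits of 17 = 10001)
  bit 0 = 1: r = r^2 * 21 mod 41 = 1^2 * 21 = 1*21 = 21
  bit 1 = 0: r = r^2 mod 41 = 21^2 = 31
  bit 2 = 0: r = r^2 mod 41 = 31^2 = 18
  bit 3 = 0: r = r^2 mod 41 = 18^2 = 37
  bit 4 = 1: r = r^2 * 21 mod 41 = 37^2 * 21 = 16*21 = 8
  -> s = B^a = 8

Answer: 8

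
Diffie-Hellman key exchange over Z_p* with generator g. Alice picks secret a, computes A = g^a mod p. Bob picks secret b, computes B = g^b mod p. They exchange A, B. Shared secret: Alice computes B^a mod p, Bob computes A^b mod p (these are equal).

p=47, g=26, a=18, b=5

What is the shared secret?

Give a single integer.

Answer: 34

Derivation:
A = 26^18 mod 47  (bits of 18 = 10010)
  bit 0 = 1: r = r^2 * 26 mod 47 = 1^2 * 26 = 1*26 = 26
  bit 1 = 0: r = r^2 mod 47 = 26^2 = 18
  bit 2 = 0: r = r^2 mod 47 = 18^2 = 42
  bit 3 = 1: r = r^2 * 26 mod 47 = 42^2 * 26 = 25*26 = 39
  bit 4 = 0: r = r^2 mod 47 = 39^2 = 17
  -> A = 17
B = 26^5 mod 47  (bits of 5 = 101)
  bit 0 = 1: r = r^2 * 26 mod 47 = 1^2 * 26 = 1*26 = 26
  bit 1 = 0: r = r^2 mod 47 = 26^2 = 18
  bit 2 = 1: r = r^2 * 26 mod 47 = 18^2 * 26 = 42*26 = 11
  -> B = 11
s = B^a = 11^18 mod 47  (bits of 18 = 10010)
  bit 0 = 1: r = r^2 * 11 mod 47 = 1^2 * 11 = 1*11 = 11
  bit 1 = 0: r = r^2 mod 47 = 11^2 = 27
  bit 2 = 0: r = r^2 mod 47 = 27^2 = 24
  bit 3 = 1: r = r^2 * 11 mod 47 = 24^2 * 11 = 12*11 = 38
  bit 4 = 0: r = r^2 mod 47 = 38^2 = 34
  -> s = B^a = 34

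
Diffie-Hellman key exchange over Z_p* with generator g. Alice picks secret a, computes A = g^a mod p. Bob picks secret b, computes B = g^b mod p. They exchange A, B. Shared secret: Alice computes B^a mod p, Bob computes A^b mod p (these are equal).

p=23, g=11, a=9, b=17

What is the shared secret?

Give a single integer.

A = 11^9 mod 23  (bits of 9 = 1001)
  bit 0 = 1: r = r^2 * 11 mod 23 = 1^2 * 11 = 1*11 = 11
  bit 1 = 0: r = r^2 mod 23 = 11^2 = 6
  bit 2 = 0: r = r^2 mod 23 = 6^2 = 13
  bit 3 = 1: r = r^2 * 11 mod 23 = 13^2 * 11 = 8*11 = 19
  -> A = 19
B = 11^17 mod 23  (bits of 17 = 10001)
  bit 0 = 1: r = r^2 * 11 mod 23 = 1^2 * 11 = 1*11 = 11
  bit 1 = 0: r = r^2 mod 23 = 11^2 = 6
  bit 2 = 0: r = r^2 mod 23 = 6^2 = 13
  bit 3 = 0: r = r^2 mod 23 = 13^2 = 8
  bit 4 = 1: r = r^2 * 11 mod 23 = 8^2 * 11 = 18*11 = 14
  -> B = 14
s = B^a = 14^9 mod 23  (bits of 9 = 1001)
  bit 0 = 1: r = r^2 * 14 mod 23 = 1^2 * 14 = 1*14 = 14
  bit 1 = 0: r = r^2 mod 23 = 14^2 = 12
  bit 2 = 0: r = r^2 mod 23 = 12^2 = 6
  bit 3 = 1: r = r^2 * 14 mod 23 = 6^2 * 14 = 13*14 = 21
  -> s = B^a = 21

Answer: 21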